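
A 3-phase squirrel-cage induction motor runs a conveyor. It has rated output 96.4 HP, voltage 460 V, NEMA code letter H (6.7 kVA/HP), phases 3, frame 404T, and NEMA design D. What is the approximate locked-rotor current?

811 A

S_LR = 6.7 × 96.4 = 645.88 kVA
I_LR = S_LR/(√3·V_L) = 645880/(1.732×460) = 811 A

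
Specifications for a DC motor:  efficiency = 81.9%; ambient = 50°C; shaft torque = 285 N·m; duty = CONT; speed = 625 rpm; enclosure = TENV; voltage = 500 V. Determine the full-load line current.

ω = 2π×625/60 = 65.45 rad/s; P_out = τω = 285 × 65.45 = 18653 W
P_in = P_out / η = 18653 / 0.819 = 22775 W
I = P_in / V = 22775 / 500 = 45.6 A

45.6 A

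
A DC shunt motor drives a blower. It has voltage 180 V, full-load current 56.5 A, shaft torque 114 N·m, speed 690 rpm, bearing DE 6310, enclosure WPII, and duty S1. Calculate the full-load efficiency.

ω = 2π × 690/60 = 72.26 rad/s; P_out = τω = 114 × 72.26 = 8238 W
P_in = V·I = 180 × 56.5 = 10170 W
η = P_out / P_in = 8238 / 10170 = 0.810 = 81.0%

81.0 %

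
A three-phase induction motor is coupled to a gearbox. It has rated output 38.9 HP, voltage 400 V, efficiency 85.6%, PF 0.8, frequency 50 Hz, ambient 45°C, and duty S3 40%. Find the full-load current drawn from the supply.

61.2 A

P_out = 38.9 × 746 = 29019 W
P_in = P_out / η = 29019 / 0.856 = 33901 W
I_L = P_in / (√3·V_L·cosφ) = 33901 / (1.732 × 400 × 0.8) = 61.2 A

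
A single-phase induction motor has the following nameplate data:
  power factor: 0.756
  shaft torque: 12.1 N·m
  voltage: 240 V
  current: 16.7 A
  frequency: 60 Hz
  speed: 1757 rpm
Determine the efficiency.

ω = 2π × 1757/60 = 184 rad/s; P_out = τω = 12.1 × 184 = 2226 W
P_in = V·I·cosφ = 240 × 16.7 × 0.756 = 3030 W
η = P_out / P_in = 2226 / 3030 = 0.735 = 73.5%

73.5 %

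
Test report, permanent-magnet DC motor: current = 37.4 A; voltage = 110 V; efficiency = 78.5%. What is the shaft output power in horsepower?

4.33 HP

P_in = V·I = 110 × 37.4 = 4114 W
P_out = η·P_in = 0.785 × 4114 = 3229 W
= 3229/746 = 4.33 HP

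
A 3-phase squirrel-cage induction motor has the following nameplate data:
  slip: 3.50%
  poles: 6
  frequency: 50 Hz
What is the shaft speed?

965 rpm

n_s = 120f/p = 120×50/6 = 1000 rpm
n = n_s(1 − s) = 1000 × (1 − 0.035) = 965 rpm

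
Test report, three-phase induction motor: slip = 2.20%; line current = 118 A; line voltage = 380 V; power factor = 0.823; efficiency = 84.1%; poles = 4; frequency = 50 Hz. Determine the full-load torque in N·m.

350 N·m

P_in = √3·V·I·cosφ = 1.732 × 380 × 118 × 0.823 = 63917 W
P_out = η·P_in = 0.841 × 63917 = 53754 W
n_s = 120×50/4 = 1500 rpm; n = 1500×(1−0.022) = 1467 rpm
ω = 2π×1467/60 = 153.6 rad/s
τ = P_out/ω = 53754/153.6 = 350 N·m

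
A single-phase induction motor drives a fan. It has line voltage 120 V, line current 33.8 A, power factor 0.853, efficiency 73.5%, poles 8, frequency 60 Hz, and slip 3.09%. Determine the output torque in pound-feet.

P_in = V·I·cosφ = 120 × 33.8 × 0.853 = 3460 W
P_out = η·P_in = 0.735 × 3460 = 2543 W
n_s = 120×60/8 = 900 rpm; n = 900×(1−0.0309) = 872 rpm
ω = 2π×872/60 = 91.32 rad/s
τ = P_out/ω = 2543/91.32 = 27.85 N·m
In lb·ft: 27.85/1.356 = 20.5 lb·ft

20.5 lb·ft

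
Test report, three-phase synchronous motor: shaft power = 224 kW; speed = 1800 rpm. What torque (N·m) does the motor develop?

1190 N·m

ω = 2π × 1800/60 = 188.5 rad/s
τ = P/ω = 224000/188.5 = 1190 N·m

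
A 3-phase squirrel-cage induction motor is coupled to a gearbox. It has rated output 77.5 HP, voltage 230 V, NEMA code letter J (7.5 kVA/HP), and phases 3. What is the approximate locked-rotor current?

1460 A

S_LR = 7.5 × 77.5 = 581.25 kVA
I_LR = S_LR/(√3·V_L) = 581250/(1.732×230) = 1460 A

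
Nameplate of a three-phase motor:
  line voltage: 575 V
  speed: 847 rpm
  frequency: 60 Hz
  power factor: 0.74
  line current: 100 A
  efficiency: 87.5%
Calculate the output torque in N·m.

727 N·m

P_in = √3·V·I·cosφ = 1.732 × 575 × 100 × 0.74 = 73697 W
P_out = η·P_in = 0.875 × 73697 = 64485 W
n = 847 rpm
ω = 2π×847/60 = 88.7 rad/s
τ = P_out/ω = 64485/88.7 = 727 N·m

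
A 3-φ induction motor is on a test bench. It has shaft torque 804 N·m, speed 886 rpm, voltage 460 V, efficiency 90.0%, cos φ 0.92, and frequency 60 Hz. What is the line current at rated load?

ω = 2π×886/60 = 92.78 rad/s; P_out = τω = 804 × 92.78 = 74595 W
P_in = P_out / η = 74595 / 0.900 = 82883 W
I_L = P_in / (√3·V_L·cosφ) = 82883 / (1.732 × 460 × 0.92) = 113 A

113 A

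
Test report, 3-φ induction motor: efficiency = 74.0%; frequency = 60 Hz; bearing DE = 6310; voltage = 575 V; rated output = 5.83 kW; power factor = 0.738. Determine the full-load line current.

10.7 A

P_out = 5.83 kW = 5830 W
P_in = P_out / η = 5830 / 0.740 = 7878 W
I_L = P_in / (√3·V_L·cosφ) = 7878 / (1.732 × 575 × 0.738) = 10.7 A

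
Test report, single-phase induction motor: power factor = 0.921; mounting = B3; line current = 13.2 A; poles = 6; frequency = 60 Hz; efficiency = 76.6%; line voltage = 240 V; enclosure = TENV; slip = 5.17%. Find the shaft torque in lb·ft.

13.8 lb·ft

P_in = V·I·cosφ = 240 × 13.2 × 0.921 = 2918 W
P_out = η·P_in = 0.766 × 2918 = 2235 W
n_s = 120×60/6 = 1200 rpm; n = 1200×(1−0.0517) = 1138 rpm
ω = 2π×1138/60 = 119.2 rad/s
τ = P_out/ω = 2235/119.2 = 18.75 N·m
In lb·ft: 18.75/1.356 = 13.8 lb·ft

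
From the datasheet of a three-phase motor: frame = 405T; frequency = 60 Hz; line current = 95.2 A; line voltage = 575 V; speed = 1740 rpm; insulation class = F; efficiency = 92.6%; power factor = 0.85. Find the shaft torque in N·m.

P_in = √3·V·I·cosφ = 1.732 × 575 × 95.2 × 0.85 = 80588 W
P_out = η·P_in = 0.926 × 80588 = 74624 W
n = 1740 rpm
ω = 2π×1740/60 = 182.2 rad/s
τ = P_out/ω = 74624/182.2 = 410 N·m

410 N·m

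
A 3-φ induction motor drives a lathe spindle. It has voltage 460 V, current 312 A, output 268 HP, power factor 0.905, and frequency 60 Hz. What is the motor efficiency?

P_out = 268 × 746 = 199928 W
P_in = √3·V_L·I_L·cosφ = 1.732 × 460 × 312 × 0.905 = 224962 W
η = P_out / P_in = 199928 / 224962 = 0.889 = 88.9%

88.9 %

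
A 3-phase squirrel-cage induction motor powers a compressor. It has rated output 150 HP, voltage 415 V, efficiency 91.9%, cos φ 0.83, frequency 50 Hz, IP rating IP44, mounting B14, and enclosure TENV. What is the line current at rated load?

204 A

P_out = 150 × 746 = 111900 W
P_in = P_out / η = 111900 / 0.919 = 121763 W
I_L = P_in / (√3·V_L·cosφ) = 121763 / (1.732 × 415 × 0.83) = 204 A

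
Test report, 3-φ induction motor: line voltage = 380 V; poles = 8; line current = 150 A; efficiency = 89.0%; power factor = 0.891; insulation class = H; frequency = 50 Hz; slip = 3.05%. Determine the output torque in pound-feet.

758 lb·ft

P_in = √3·V·I·cosφ = 1.732 × 380 × 150 × 0.891 = 87963 W
P_out = η·P_in = 0.89 × 87963 = 78287 W
n_s = 120×50/8 = 750 rpm; n = 750×(1−0.0305) = 727 rpm
ω = 2π×727/60 = 76.13 rad/s
τ = P_out/ω = 78287/76.13 = 1028 N·m
In lb·ft: 1028/1.356 = 758 lb·ft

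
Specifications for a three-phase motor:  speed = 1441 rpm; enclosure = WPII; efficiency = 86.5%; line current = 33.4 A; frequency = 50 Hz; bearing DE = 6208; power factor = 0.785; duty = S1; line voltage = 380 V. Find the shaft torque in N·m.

98.9 N·m

P_in = √3·V·I·cosφ = 1.732 × 380 × 33.4 × 0.785 = 17256 W
P_out = η·P_in = 0.865 × 17256 = 14926 W
n = 1441 rpm
ω = 2π×1441/60 = 150.9 rad/s
τ = P_out/ω = 14926/150.9 = 98.9 N·m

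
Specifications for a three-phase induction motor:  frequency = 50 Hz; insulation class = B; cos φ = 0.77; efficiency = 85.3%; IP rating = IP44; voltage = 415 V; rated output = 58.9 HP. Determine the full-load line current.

P_out = 58.9 × 746 = 43939 W
P_in = P_out / η = 43939 / 0.853 = 51511 W
I_L = P_in / (√3·V_L·cosφ) = 51511 / (1.732 × 415 × 0.77) = 93.1 A

93.1 A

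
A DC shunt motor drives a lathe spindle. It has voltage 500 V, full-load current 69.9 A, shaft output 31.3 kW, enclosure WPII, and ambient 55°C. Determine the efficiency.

89.6 %

P_out = 31.3 kW = 31300 W
P_in = V·I = 500 × 69.9 = 34950 W
η = P_out / P_in = 31300 / 34950 = 0.896 = 89.6%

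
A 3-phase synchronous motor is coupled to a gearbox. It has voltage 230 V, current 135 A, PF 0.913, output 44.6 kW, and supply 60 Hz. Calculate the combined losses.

P_in = √3·V·I·cosφ = 1.732×230×135×0.913 = 49100 W
P_out = 44600 W
Losses = P_in − P_out = 49100 − 44600 = 4500 W

4.5 kW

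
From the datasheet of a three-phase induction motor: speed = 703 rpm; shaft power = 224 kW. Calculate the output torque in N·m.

ω = 2π × 703/60 = 73.62 rad/s
τ = P/ω = 224000/73.62 = 3040 N·m

3040 N·m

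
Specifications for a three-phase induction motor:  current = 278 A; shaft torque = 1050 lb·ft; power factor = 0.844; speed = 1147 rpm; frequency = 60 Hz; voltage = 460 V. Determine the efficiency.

τ = 1050 lb·ft × 1.356 = 1424 N·m
ω = 2π × 1147/60 = 120.1 rad/s; P_out = τω = 1424 × 120.1 = 171022 W
P_in = √3·V_L·I_L·cosφ = 1.732 × 460 × 278 × 0.844 = 186936 W
η = P_out / P_in = 171022 / 186936 = 0.915 = 91.5%

91.5 %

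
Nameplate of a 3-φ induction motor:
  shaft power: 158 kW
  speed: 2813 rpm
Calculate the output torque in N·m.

536 N·m

ω = 2π × 2813/60 = 294.6 rad/s
τ = P/ω = 158000/294.6 = 536 N·m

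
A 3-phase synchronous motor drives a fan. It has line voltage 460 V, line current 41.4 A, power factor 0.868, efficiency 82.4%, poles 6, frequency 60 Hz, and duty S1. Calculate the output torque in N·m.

P_in = √3·V·I·cosφ = 1.732 × 460 × 41.4 × 0.868 = 28630 W
P_out = η·P_in = 0.824 × 28630 = 23591 W
n = n_s = 120×60/6 = 1200 rpm (synchronous)
ω = 2π×1200/60 = 125.7 rad/s
τ = P_out/ω = 23591/125.7 = 188 N·m

188 N·m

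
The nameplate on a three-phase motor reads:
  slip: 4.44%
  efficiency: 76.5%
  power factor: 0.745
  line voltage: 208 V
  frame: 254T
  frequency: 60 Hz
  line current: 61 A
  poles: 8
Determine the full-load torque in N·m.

139 N·m

P_in = √3·V·I·cosφ = 1.732 × 208 × 61 × 0.745 = 16372 W
P_out = η·P_in = 0.765 × 16372 = 12525 W
n_s = 120×60/8 = 900 rpm; n = 900×(1−0.0444) = 860 rpm
ω = 2π×860/60 = 90.06 rad/s
τ = P_out/ω = 12525/90.06 = 139 N·m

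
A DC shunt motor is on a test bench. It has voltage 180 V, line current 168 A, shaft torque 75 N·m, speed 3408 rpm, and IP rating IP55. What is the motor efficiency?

88.5 %

ω = 2π × 3408/60 = 356.9 rad/s; P_out = τω = 75 × 356.9 = 26768 W
P_in = V·I = 180 × 168 = 30240 W
η = P_out / P_in = 26768 / 30240 = 0.885 = 88.5%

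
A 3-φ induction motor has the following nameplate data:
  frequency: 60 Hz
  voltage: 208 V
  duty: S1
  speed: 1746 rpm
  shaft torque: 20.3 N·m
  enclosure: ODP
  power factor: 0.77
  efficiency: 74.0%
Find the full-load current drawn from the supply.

ω = 2π×1746/60 = 182.8 rad/s; P_out = τω = 20.3 × 182.8 = 3711 W
P_in = P_out / η = 3711 / 0.740 = 5015 W
I_L = P_in / (√3·V_L·cosφ) = 5015 / (1.732 × 208 × 0.77) = 18.1 A

18.1 A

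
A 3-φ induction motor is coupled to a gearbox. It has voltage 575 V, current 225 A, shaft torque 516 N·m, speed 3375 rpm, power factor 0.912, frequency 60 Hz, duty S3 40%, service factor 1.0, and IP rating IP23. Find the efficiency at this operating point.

89.2 %

ω = 2π × 3375/60 = 353.4 rad/s; P_out = τω = 516 × 353.4 = 182354 W
P_in = √3·V_L·I_L·cosφ = 1.732 × 575 × 225 × 0.912 = 204359 W
η = P_out / P_in = 182354 / 204359 = 0.892 = 89.2%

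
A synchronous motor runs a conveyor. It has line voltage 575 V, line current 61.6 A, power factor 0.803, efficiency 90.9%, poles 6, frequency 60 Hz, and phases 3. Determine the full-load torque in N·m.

P_in = √3·V·I·cosφ = 1.732 × 575 × 61.6 × 0.803 = 49262 W
P_out = η·P_in = 0.909 × 49262 = 44779 W
n = n_s = 120×60/6 = 1200 rpm (synchronous)
ω = 2π×1200/60 = 125.7 rad/s
τ = P_out/ω = 44779/125.7 = 356 N·m

356 N·m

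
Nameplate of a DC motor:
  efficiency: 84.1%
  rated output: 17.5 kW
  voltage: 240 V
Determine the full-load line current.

86.7 A

P_out = 17.5 kW = 17500 W
P_in = P_out / η = 17500 / 0.841 = 20809 W
I = P_in / V = 20809 / 240 = 86.7 A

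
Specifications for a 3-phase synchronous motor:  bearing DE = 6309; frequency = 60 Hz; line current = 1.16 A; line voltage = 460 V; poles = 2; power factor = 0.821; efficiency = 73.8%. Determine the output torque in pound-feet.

1.1 lb·ft

P_in = √3·V·I·cosφ = 1.732 × 460 × 1.16 × 0.821 = 759 W
P_out = η·P_in = 0.738 × 759 = 560 W
n = n_s = 120×60/2 = 3600 rpm (synchronous)
ω = 2π×3600/60 = 377 rad/s
τ = P_out/ω = 560/377 = 1.485 N·m
In lb·ft: 1.485/1.356 = 1.1 lb·ft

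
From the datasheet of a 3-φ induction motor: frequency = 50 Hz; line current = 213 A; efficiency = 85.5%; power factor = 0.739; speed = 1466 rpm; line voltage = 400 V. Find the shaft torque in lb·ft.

P_in = √3·V·I·cosφ = 1.732 × 400 × 213 × 0.739 = 109052 W
P_out = η·P_in = 0.855 × 109052 = 93239 W
n = 1466 rpm
ω = 2π×1466/60 = 153.5 rad/s
τ = P_out/ω = 93239/153.5 = 607.4 N·m
In lb·ft: 607.4/1.356 = 448 lb·ft

448 lb·ft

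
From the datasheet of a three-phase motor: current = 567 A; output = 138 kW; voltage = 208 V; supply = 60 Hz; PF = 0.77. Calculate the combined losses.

19.3 kW

P_in = √3·V·I·cosφ = 1.732×208×567×0.77 = 157284 W
P_out = 138000 W
Losses = P_in − P_out = 157284 − 138000 = 19284 W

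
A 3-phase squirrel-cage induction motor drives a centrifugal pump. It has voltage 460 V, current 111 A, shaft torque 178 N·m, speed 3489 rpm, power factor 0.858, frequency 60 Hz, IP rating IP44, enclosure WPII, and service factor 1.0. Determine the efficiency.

85.7 %

ω = 2π × 3489/60 = 365.4 rad/s; P_out = τω = 178 × 365.4 = 65041 W
P_in = √3·V_L·I_L·cosφ = 1.732 × 460 × 111 × 0.858 = 75878 W
η = P_out / P_in = 65041 / 75878 = 0.857 = 85.7%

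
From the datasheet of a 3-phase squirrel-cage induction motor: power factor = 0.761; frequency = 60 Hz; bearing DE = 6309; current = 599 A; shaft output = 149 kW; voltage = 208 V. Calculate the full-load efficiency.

90.7 %

P_out = 149 kW = 149000 W
P_in = √3·V_L·I_L·cosφ = 1.732 × 208 × 599 × 0.761 = 164219 W
η = P_out / P_in = 149000 / 164219 = 0.907 = 90.7%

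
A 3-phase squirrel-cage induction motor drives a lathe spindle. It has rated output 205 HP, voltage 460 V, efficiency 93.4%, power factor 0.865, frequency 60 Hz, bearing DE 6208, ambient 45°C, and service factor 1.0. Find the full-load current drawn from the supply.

238 A

P_out = 205 × 746 = 152930 W
P_in = P_out / η = 152930 / 0.934 = 163737 W
I_L = P_in / (√3·V_L·cosφ) = 163737 / (1.732 × 460 × 0.865) = 238 A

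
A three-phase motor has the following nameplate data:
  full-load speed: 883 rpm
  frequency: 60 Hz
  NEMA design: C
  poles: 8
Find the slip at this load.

n_s = 120f/p = 120×60/8 = 900 rpm
s = (n_s − n)/n_s = (900 − 883)/900 = 0.0189

1.89 %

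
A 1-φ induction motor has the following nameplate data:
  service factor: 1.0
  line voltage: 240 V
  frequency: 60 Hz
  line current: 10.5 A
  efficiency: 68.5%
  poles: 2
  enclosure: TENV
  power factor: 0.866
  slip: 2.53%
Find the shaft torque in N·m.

4.07 N·m

P_in = V·I·cosφ = 240 × 10.5 × 0.866 = 2182 W
P_out = η·P_in = 0.685 × 2182 = 1495 W
n_s = 120×60/2 = 3600 rpm; n = 3600×(1−0.0253) = 3509 rpm
ω = 2π×3509/60 = 367.5 rad/s
τ = P_out/ω = 1495/367.5 = 4.07 N·m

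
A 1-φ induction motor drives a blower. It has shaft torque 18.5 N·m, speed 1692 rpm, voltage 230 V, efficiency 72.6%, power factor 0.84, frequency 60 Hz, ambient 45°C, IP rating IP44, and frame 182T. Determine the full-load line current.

ω = 2π×1692/60 = 177.2 rad/s; P_out = τω = 18.5 × 177.2 = 3278 W
P_in = P_out / η = 3278 / 0.726 = 4515 W
I = P_in / (V·cosφ) = 4515 / (230 × 0.84) = 23.4 A

23.4 A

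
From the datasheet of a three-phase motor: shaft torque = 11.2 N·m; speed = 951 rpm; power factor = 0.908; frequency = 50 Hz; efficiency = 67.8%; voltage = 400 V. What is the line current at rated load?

2.62 A

ω = 2π×951/60 = 99.59 rad/s; P_out = τω = 11.2 × 99.59 = 1115 W
P_in = P_out / η = 1115 / 0.678 = 1645 W
I_L = P_in / (√3·V_L·cosφ) = 1645 / (1.732 × 400 × 0.908) = 2.62 A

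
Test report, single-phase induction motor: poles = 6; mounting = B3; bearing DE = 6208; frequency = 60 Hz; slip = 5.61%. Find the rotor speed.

1133 rpm

n_s = 120f/p = 120×60/6 = 1200 rpm
n = n_s(1 − s) = 1200 × (1 − 0.0561) = 1133 rpm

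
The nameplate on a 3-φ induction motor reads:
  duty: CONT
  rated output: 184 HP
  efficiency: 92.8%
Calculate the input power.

148 kW

P_out = 184 × 746 = 137264 W
P_in = P_out/η = 137264/0.928 = 147914 W = 148 kW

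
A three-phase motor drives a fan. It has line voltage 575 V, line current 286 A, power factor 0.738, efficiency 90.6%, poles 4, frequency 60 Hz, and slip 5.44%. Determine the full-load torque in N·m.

P_in = √3·V·I·cosφ = 1.732 × 575 × 286 × 0.738 = 210203 W
P_out = η·P_in = 0.906 × 210203 = 190444 W
n_s = 120×60/4 = 1800 rpm; n = 1800×(1−0.0544) = 1702 rpm
ω = 2π×1702/60 = 178.2 rad/s
τ = P_out/ω = 190444/178.2 = 1070 N·m

1070 N·m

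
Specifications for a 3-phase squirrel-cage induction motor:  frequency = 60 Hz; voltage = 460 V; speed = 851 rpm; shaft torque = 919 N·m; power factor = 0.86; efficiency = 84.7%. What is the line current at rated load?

141 A

ω = 2π×851/60 = 89.12 rad/s; P_out = τω = 919 × 89.12 = 81901 W
P_in = P_out / η = 81901 / 0.847 = 96695 W
I_L = P_in / (√3·V_L·cosφ) = 96695 / (1.732 × 460 × 0.86) = 141 A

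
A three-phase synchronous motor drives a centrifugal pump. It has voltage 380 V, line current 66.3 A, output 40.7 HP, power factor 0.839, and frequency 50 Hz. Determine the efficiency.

82.9 %

P_out = 40.7 × 746 = 30362 W
P_in = √3·V_L·I_L·cosφ = 1.732 × 380 × 66.3 × 0.839 = 36611 W
η = P_out / P_in = 30362 / 36611 = 0.829 = 82.9%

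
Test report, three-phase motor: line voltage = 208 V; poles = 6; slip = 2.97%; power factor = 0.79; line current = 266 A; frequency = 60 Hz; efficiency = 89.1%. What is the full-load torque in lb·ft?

408 lb·ft

P_in = √3·V·I·cosφ = 1.732 × 208 × 266 × 0.79 = 75704 W
P_out = η·P_in = 0.891 × 75704 = 67452 W
n_s = 120×60/6 = 1200 rpm; n = 1200×(1−0.0297) = 1164 rpm
ω = 2π×1164/60 = 121.9 rad/s
τ = P_out/ω = 67452/121.9 = 553.3 N·m
In lb·ft: 553.3/1.356 = 408 lb·ft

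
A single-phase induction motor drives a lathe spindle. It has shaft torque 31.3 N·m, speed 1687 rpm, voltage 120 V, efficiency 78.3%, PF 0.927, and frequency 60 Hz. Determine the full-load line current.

ω = 2π×1687/60 = 176.7 rad/s; P_out = τω = 31.3 × 176.7 = 5531 W
P_in = P_out / η = 5531 / 0.783 = 7064 W
I = P_in / (V·cosφ) = 7064 / (120 × 0.927) = 63.5 A

63.5 A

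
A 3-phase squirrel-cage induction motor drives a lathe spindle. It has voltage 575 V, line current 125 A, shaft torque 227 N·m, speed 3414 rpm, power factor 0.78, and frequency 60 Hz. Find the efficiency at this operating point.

83.6 %

ω = 2π × 3414/60 = 357.5 rad/s; P_out = τω = 227 × 357.5 = 81153 W
P_in = √3·V_L·I_L·cosφ = 1.732 × 575 × 125 × 0.78 = 97100 W
η = P_out / P_in = 81153 / 97100 = 0.836 = 83.6%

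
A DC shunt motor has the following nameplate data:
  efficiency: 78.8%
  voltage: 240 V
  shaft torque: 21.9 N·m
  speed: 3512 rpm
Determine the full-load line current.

ω = 2π×3512/60 = 367.8 rad/s; P_out = τω = 21.9 × 367.8 = 8055 W
P_in = P_out / η = 8055 / 0.788 = 10222 W
I = P_in / V = 10222 / 240 = 42.6 A

42.6 A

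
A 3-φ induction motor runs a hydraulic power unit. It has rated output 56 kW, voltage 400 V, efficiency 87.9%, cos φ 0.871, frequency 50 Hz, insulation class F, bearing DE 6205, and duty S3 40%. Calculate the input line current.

P_out = 56 kW = 56000 W
P_in = P_out / η = 56000 / 0.879 = 63709 W
I_L = P_in / (√3·V_L·cosφ) = 63709 / (1.732 × 400 × 0.871) = 106 A

106 A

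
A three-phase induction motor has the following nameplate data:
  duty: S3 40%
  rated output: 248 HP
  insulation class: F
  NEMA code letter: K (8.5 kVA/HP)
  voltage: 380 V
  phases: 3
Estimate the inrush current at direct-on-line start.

3200 A

S_LR = 8.5 × 248 = 2108 kVA
I_LR = S_LR/(√3·V_L) = 2108000/(1.732×380) = 3200 A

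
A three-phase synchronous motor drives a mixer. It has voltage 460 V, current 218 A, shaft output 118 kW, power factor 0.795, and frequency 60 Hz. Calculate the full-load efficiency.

P_out = 118 kW = 118000 W
P_in = √3·V_L·I_L·cosφ = 1.732 × 460 × 218 × 0.795 = 138080 W
η = P_out / P_in = 118000 / 138080 = 0.855 = 85.5%

85.5 %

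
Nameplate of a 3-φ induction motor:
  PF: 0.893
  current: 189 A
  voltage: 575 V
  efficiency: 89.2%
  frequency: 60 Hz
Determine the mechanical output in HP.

201 HP

P_in = √3·V·I·cosφ = 1.732 × 575 × 189 × 0.893 = 168085 W
P_out = η·P_in = 0.892 × 168085 = 149932 W
= 149932/746 = 201 HP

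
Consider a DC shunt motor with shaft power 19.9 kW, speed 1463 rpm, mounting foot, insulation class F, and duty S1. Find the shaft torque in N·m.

ω = 2π × 1463/60 = 153.2 rad/s
τ = P/ω = 19900/153.2 = 130 N·m

130 N·m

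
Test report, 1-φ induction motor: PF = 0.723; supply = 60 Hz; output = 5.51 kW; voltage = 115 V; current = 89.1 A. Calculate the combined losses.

1.9 kW

P_in = V·I·cosφ = 115×89.1×0.723 = 7408 W
P_out = 5510 W
Losses = P_in − P_out = 7408 − 5510 = 1898 W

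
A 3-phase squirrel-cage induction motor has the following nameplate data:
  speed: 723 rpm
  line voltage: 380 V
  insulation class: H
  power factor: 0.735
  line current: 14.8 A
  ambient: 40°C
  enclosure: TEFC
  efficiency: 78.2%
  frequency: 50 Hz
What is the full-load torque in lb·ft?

P_in = √3·V·I·cosφ = 1.732 × 380 × 14.8 × 0.735 = 7159 W
P_out = η·P_in = 0.782 × 7159 = 5598 W
n = 723 rpm
ω = 2π×723/60 = 75.71 rad/s
τ = P_out/ω = 5598/75.71 = 73.94 N·m
In lb·ft: 73.94/1.356 = 54.5 lb·ft

54.5 lb·ft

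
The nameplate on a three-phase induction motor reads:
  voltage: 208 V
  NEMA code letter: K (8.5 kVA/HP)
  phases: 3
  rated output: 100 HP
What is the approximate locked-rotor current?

S_LR = 8.5 × 100 = 850 kVA
I_LR = S_LR/(√3·V_L) = 850000/(1.732×208) = 2360 A

2360 A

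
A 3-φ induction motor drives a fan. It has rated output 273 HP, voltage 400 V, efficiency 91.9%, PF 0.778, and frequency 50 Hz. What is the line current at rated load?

P_out = 273 × 746 = 203658 W
P_in = P_out / η = 203658 / 0.919 = 221608 W
I_L = P_in / (√3·V_L·cosφ) = 221608 / (1.732 × 400 × 0.778) = 411 A

411 A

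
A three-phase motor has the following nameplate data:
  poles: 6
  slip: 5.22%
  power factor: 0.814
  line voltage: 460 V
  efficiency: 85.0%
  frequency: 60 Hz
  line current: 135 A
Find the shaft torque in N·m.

P_in = √3·V·I·cosφ = 1.732 × 460 × 135 × 0.814 = 87552 W
P_out = η·P_in = 0.85 × 87552 = 74419 W
n_s = 120×60/6 = 1200 rpm; n = 1200×(1−0.0522) = 1137 rpm
ω = 2π×1137/60 = 119.1 rad/s
τ = P_out/ω = 74419/119.1 = 625 N·m

625 N·m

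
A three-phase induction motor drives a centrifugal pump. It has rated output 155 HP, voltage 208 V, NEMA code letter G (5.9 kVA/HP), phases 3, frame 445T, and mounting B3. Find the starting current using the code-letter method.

2540 A

S_LR = 5.9 × 155 = 914.5 kVA
I_LR = S_LR/(√3·V_L) = 914500/(1.732×208) = 2540 A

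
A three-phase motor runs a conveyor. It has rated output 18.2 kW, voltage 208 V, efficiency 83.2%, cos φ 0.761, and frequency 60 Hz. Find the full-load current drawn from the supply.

79.8 A

P_out = 18.2 kW = 18200 W
P_in = P_out / η = 18200 / 0.832 = 21875 W
I_L = P_in / (√3·V_L·cosφ) = 21875 / (1.732 × 208 × 0.761) = 79.8 A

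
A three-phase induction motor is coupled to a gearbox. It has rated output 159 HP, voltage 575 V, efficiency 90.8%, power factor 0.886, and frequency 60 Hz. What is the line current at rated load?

148 A

P_out = 159 × 746 = 118614 W
P_in = P_out / η = 118614 / 0.908 = 130632 W
I_L = P_in / (√3·V_L·cosφ) = 130632 / (1.732 × 575 × 0.886) = 148 A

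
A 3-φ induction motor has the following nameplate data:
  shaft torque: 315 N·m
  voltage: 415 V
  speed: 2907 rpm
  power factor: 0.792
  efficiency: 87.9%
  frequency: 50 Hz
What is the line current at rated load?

192 A

ω = 2π×2907/60 = 304.4 rad/s; P_out = τω = 315 × 304.4 = 95886 W
P_in = P_out / η = 95886 / 0.879 = 109085 W
I_L = P_in / (√3·V_L·cosφ) = 109085 / (1.732 × 415 × 0.792) = 192 A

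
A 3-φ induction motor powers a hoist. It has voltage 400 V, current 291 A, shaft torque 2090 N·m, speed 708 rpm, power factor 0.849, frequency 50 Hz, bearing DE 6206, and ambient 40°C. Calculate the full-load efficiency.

ω = 2π × 708/60 = 74.14 rad/s; P_out = τω = 2090 × 74.14 = 154953 W
P_in = √3·V_L·I_L·cosφ = 1.732 × 400 × 291 × 0.849 = 171162 W
η = P_out / P_in = 154953 / 171162 = 0.905 = 90.5%

90.5 %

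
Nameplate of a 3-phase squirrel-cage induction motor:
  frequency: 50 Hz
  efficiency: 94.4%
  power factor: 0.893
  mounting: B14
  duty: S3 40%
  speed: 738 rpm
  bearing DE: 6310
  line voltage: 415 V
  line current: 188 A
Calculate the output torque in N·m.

P_in = √3·V·I·cosφ = 1.732 × 415 × 188 × 0.893 = 120672 W
P_out = η·P_in = 0.944 × 120672 = 113914 W
n = 738 rpm
ω = 2π×738/60 = 77.28 rad/s
τ = P_out/ω = 113914/77.28 = 1470 N·m

1470 N·m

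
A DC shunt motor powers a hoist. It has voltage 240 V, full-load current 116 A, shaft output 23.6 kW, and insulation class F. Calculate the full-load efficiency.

P_out = 23.6 kW = 23600 W
P_in = V·I = 240 × 116 = 27840 W
η = P_out / P_in = 23600 / 27840 = 0.848 = 84.8%

84.8 %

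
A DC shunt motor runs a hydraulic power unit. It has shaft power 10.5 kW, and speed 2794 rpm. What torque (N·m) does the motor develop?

ω = 2π × 2794/60 = 292.6 rad/s
τ = P/ω = 10500/292.6 = 35.9 N·m

35.9 N·m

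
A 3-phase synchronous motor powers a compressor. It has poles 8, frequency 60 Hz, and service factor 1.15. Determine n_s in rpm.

900 rpm

n_s = 120f/p = 120×60/8 = 900 rpm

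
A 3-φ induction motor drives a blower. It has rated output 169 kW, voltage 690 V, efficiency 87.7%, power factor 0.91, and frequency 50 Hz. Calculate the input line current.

P_out = 169 kW = 169000 W
P_in = P_out / η = 169000 / 0.877 = 192702 W
I_L = P_in / (√3·V_L·cosφ) = 192702 / (1.732 × 690 × 0.91) = 177 A

177 A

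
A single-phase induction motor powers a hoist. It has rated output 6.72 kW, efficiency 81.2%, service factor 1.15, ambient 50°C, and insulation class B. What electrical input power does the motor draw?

P_out = 6720 W
P_in = P_out/η = 6720/0.812 = 8276 W = 8.28 kW

8.28 kW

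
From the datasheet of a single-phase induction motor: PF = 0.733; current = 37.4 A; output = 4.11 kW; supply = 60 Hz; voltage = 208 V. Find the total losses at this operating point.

1.59 kW

P_in = V·I·cosφ = 208×37.4×0.733 = 5702 W
P_out = 4110 W
Losses = P_in − P_out = 5702 − 4110 = 1592 W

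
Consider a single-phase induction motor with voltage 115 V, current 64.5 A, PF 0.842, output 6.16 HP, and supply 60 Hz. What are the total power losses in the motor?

1650 W

P_in = V·I·cosφ = 115×64.5×0.842 = 6246 W
P_out = 6.16×746 = 4595 W
Losses = P_in − P_out = 6246 − 4595 = 1651 W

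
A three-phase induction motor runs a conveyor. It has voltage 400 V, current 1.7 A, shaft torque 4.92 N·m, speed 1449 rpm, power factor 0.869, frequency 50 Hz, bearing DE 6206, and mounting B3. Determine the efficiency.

72.9 %

ω = 2π × 1449/60 = 151.7 rad/s; P_out = τω = 4.92 × 151.7 = 746 W
P_in = √3·V_L·I_L·cosφ = 1.732 × 400 × 1.7 × 0.869 = 1023 W
η = P_out / P_in = 746 / 1023 = 0.729 = 72.9%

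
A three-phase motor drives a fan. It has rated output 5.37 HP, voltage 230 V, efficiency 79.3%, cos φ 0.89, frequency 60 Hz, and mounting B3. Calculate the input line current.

14.2 A

P_out = 5.37 × 746 = 4006 W
P_in = P_out / η = 4006 / 0.793 = 5052 W
I_L = P_in / (√3·V_L·cosφ) = 5052 / (1.732 × 230 × 0.89) = 14.2 A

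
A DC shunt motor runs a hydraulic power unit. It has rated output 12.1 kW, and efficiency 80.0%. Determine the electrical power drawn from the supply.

P_out = 12100 W
P_in = P_out/η = 12100/0.8 = 15125 W = 15.1 kW

15.1 kW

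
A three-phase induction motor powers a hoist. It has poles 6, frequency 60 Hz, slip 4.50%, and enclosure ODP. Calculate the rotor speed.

1146 rpm

n_s = 120f/p = 120×60/6 = 1200 rpm
n = n_s(1 − s) = 1200 × (1 − 0.045) = 1146 rpm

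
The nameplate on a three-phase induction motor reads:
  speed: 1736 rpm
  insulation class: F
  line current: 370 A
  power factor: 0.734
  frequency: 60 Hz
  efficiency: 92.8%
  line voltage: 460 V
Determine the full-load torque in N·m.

P_in = √3·V·I·cosφ = 1.732 × 460 × 370 × 0.734 = 216373 W
P_out = η·P_in = 0.928 × 216373 = 200794 W
n = 1736 rpm
ω = 2π×1736/60 = 181.8 rad/s
τ = P_out/ω = 200794/181.8 = 1100 N·m

1100 N·m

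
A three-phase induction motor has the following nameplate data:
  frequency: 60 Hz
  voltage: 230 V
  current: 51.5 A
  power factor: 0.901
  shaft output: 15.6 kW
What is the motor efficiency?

84.4 %

P_out = 15.6 kW = 15600 W
P_in = √3·V_L·I_L·cosφ = 1.732 × 230 × 51.5 × 0.901 = 18485 W
η = P_out / P_in = 15600 / 18485 = 0.844 = 84.4%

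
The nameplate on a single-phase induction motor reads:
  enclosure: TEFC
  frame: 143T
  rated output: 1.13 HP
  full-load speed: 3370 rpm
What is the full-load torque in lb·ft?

P_out = 1.13 × 746 = 843 W
ω = 2π × 3370/60 = 352.9 rad/s
τ = P_out/ω = 843/352.9 = 2.389 N·m
In lb·ft: 2.389/1.356 = 1.76 lb·ft

1.76 lb·ft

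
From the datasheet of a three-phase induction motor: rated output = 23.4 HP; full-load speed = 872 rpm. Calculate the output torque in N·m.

P_out = 23.4 × 746 = 17456 W
ω = 2π × 872/60 = 91.32 rad/s
τ = P_out/ω = 17456/91.32 = 191 N·m

191 N·m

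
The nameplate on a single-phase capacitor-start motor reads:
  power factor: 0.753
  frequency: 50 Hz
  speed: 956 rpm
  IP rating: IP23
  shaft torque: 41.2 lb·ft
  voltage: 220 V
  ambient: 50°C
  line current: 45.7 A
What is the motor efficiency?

73.9 %

τ = 41.2 lb·ft × 1.356 = 55.87 N·m
ω = 2π × 956/60 = 100.1 rad/s; P_out = τω = 55.87 × 100.1 = 5593 W
P_in = V·I·cosφ = 220 × 45.7 × 0.753 = 7571 W
η = P_out / P_in = 5593 / 7571 = 0.739 = 73.9%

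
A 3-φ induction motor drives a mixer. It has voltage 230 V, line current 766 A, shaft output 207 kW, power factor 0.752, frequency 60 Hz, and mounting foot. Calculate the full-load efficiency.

P_out = 207 kW = 207000 W
P_in = √3·V_L·I_L·cosφ = 1.732 × 230 × 766 × 0.752 = 229468 W
η = P_out / P_in = 207000 / 229468 = 0.902 = 90.2%

90.2 %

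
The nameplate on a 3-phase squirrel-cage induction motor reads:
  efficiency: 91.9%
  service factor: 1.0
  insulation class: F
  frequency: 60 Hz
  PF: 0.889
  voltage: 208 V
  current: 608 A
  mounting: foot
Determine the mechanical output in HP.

240 HP

P_in = √3·V·I·cosφ = 1.732 × 208 × 608 × 0.889 = 194723 W
P_out = η·P_in = 0.919 × 194723 = 178950 W
= 178950/746 = 240 HP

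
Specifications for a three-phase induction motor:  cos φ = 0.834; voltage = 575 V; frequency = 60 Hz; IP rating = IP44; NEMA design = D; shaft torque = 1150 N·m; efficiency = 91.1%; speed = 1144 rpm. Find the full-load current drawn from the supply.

182 A

ω = 2π×1144/60 = 119.8 rad/s; P_out = τω = 1150 × 119.8 = 137770 W
P_in = P_out / η = 137770 / 0.911 = 151229 W
I_L = P_in / (√3·V_L·cosφ) = 151229 / (1.732 × 575 × 0.834) = 182 A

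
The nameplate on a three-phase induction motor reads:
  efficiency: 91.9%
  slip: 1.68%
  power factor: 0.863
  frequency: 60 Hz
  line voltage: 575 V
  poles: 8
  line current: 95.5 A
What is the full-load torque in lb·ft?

P_in = √3·V·I·cosφ = 1.732 × 575 × 95.5 × 0.863 = 82079 W
P_out = η·P_in = 0.919 × 82079 = 75431 W
n_s = 120×60/8 = 900 rpm; n = 900×(1−0.0168) = 885 rpm
ω = 2π×885/60 = 92.68 rad/s
τ = P_out/ω = 75431/92.68 = 813.9 N·m
In lb·ft: 813.9/1.356 = 600 lb·ft

600 lb·ft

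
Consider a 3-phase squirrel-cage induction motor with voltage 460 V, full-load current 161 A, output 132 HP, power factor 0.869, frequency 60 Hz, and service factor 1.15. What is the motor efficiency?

88.3 %

P_out = 132 × 746 = 98472 W
P_in = √3·V_L·I_L·cosφ = 1.732 × 460 × 161 × 0.869 = 111468 W
η = P_out / P_in = 98472 / 111468 = 0.883 = 88.3%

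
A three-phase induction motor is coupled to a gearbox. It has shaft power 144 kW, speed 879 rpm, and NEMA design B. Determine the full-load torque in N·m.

1560 N·m

ω = 2π × 879/60 = 92.05 rad/s
τ = P/ω = 144000/92.05 = 1560 N·m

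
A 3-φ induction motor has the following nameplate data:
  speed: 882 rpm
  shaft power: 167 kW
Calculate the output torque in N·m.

ω = 2π × 882/60 = 92.36 rad/s
τ = P/ω = 167000/92.36 = 1810 N·m

1810 N·m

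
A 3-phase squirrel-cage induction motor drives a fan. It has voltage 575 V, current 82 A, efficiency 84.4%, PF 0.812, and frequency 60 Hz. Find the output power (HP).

P_in = √3·V·I·cosφ = 1.732 × 575 × 82 × 0.812 = 66311 W
P_out = η·P_in = 0.844 × 66311 = 55966 W
= 55966/746 = 75 HP

75 HP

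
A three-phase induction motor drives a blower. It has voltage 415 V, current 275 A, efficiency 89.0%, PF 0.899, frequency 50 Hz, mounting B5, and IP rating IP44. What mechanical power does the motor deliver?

P_in = √3·V·I·cosφ = 1.732 × 415 × 275 × 0.899 = 177700 W
P_out = η·P_in = 0.89 × 177700 = 158153 W

158 kW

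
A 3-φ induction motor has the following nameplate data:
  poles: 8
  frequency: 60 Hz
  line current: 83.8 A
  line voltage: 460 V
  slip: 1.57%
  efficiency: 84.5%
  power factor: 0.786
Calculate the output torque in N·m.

478 N·m

P_in = √3·V·I·cosφ = 1.732 × 460 × 83.8 × 0.786 = 52477 W
P_out = η·P_in = 0.845 × 52477 = 44343 W
n_s = 120×60/8 = 900 rpm; n = 900×(1−0.0157) = 886 rpm
ω = 2π×886/60 = 92.78 rad/s
τ = P_out/ω = 44343/92.78 = 478 N·m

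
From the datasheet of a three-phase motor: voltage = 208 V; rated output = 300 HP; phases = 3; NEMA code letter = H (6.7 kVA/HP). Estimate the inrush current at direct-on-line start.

S_LR = 6.7 × 300 = 2010 kVA
I_LR = S_LR/(√3·V_L) = 2010000/(1.732×208) = 5580 A

5580 A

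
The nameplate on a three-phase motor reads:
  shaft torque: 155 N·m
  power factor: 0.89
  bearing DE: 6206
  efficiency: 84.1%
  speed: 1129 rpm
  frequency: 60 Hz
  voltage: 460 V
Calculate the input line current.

30.7 A

ω = 2π×1129/60 = 118.2 rad/s; P_out = τω = 155 × 118.2 = 18321 W
P_in = P_out / η = 18321 / 0.841 = 21785 W
I_L = P_in / (√3·V_L·cosφ) = 21785 / (1.732 × 460 × 0.89) = 30.7 A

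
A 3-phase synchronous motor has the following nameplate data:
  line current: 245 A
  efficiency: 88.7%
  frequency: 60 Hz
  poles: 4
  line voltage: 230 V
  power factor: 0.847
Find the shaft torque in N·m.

P_in = √3·V·I·cosφ = 1.732 × 230 × 245 × 0.847 = 82666 W
P_out = η·P_in = 0.887 × 82666 = 73325 W
n = n_s = 120×60/4 = 1800 rpm (synchronous)
ω = 2π×1800/60 = 188.5 rad/s
τ = P_out/ω = 73325/188.5 = 389 N·m

389 N·m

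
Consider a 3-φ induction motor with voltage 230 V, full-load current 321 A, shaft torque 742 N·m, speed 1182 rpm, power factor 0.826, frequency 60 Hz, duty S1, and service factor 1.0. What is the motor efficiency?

ω = 2π × 1182/60 = 123.8 rad/s; P_out = τω = 742 × 123.8 = 91860 W
P_in = √3·V_L·I_L·cosφ = 1.732 × 230 × 321 × 0.826 = 105624 W
η = P_out / P_in = 91860 / 105624 = 0.870 = 87.0%

87.0 %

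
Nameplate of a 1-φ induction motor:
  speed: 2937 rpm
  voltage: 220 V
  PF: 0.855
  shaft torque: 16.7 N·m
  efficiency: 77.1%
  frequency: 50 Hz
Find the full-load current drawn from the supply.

35.4 A

ω = 2π×2937/60 = 307.6 rad/s; P_out = τω = 16.7 × 307.6 = 5137 W
P_in = P_out / η = 5137 / 0.771 = 6663 W
I = P_in / (V·cosφ) = 6663 / (220 × 0.855) = 35.4 A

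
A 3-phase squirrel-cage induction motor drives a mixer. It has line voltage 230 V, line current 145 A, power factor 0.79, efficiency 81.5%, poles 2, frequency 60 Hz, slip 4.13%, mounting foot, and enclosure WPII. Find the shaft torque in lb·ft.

P_in = √3·V·I·cosφ = 1.732 × 230 × 145 × 0.79 = 45632 W
P_out = η·P_in = 0.815 × 45632 = 37190 W
n_s = 120×60/2 = 3600 rpm; n = 3600×(1−0.0413) = 3451 rpm
ω = 2π×3451/60 = 361.4 rad/s
τ = P_out/ω = 37190/361.4 = 102.9 N·m
In lb·ft: 102.9/1.356 = 75.9 lb·ft

75.9 lb·ft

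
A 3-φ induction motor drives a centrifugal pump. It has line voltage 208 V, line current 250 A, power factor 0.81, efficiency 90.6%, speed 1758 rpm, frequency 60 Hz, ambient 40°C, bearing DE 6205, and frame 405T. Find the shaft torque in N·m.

359 N·m

P_in = √3·V·I·cosφ = 1.732 × 208 × 250 × 0.81 = 72952 W
P_out = η·P_in = 0.906 × 72952 = 66095 W
n = 1758 rpm
ω = 2π×1758/60 = 184.1 rad/s
τ = P_out/ω = 66095/184.1 = 359 N·m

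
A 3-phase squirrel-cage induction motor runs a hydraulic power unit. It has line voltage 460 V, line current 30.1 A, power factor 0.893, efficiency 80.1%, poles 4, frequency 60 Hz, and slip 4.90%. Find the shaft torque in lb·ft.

70.6 lb·ft

P_in = √3·V·I·cosφ = 1.732 × 460 × 30.1 × 0.893 = 21415 W
P_out = η·P_in = 0.801 × 21415 = 17153 W
n_s = 120×60/4 = 1800 rpm; n = 1800×(1−0.049) = 1712 rpm
ω = 2π×1712/60 = 179.3 rad/s
τ = P_out/ω = 17153/179.3 = 95.67 N·m
In lb·ft: 95.67/1.356 = 70.6 lb·ft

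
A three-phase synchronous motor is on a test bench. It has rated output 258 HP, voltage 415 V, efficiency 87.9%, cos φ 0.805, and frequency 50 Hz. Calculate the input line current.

P_out = 258 × 746 = 192468 W
P_in = P_out / η = 192468 / 0.879 = 218962 W
I_L = P_in / (√3·V_L·cosφ) = 218962 / (1.732 × 415 × 0.805) = 378 A

378 A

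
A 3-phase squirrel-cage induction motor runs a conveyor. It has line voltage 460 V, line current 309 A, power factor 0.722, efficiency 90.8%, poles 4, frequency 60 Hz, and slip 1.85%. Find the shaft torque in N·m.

872 N·m

P_in = √3·V·I·cosφ = 1.732 × 460 × 309 × 0.722 = 177747 W
P_out = η·P_in = 0.908 × 177747 = 161394 W
n_s = 120×60/4 = 1800 rpm; n = 1800×(1−0.0185) = 1767 rpm
ω = 2π×1767/60 = 185 rad/s
τ = P_out/ω = 161394/185 = 872 N·m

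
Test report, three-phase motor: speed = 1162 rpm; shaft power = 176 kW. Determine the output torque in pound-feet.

1070 lb·ft

ω = 2π × 1162/60 = 121.7 rad/s
τ = P/ω = 176000/121.7 = 1446 N·m
In lb·ft: 1446/1.356 = 1070 lb·ft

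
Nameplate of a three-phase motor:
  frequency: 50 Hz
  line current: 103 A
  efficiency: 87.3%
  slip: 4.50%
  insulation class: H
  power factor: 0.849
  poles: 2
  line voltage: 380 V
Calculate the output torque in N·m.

167 N·m

P_in = √3·V·I·cosφ = 1.732 × 380 × 103 × 0.849 = 57554 W
P_out = η·P_in = 0.873 × 57554 = 50245 W
n_s = 120×50/2 = 3000 rpm; n = 3000×(1−0.045) = 2865 rpm
ω = 2π×2865/60 = 300 rad/s
τ = P_out/ω = 50245/300 = 167 N·m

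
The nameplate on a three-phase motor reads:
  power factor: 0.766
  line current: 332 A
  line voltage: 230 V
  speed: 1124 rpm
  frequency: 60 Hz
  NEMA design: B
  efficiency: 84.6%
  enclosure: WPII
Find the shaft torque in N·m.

P_in = √3·V·I·cosφ = 1.732 × 230 × 332 × 0.766 = 101308 W
P_out = η·P_in = 0.846 × 101308 = 85707 W
n = 1124 rpm
ω = 2π×1124/60 = 117.7 rad/s
τ = P_out/ω = 85707/117.7 = 728 N·m

728 N·m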